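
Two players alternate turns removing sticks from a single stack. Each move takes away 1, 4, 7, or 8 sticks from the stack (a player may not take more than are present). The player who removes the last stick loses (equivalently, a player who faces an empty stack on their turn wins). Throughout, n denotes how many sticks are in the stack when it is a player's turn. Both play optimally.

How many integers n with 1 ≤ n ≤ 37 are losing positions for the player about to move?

10

Build the W/L table. Terminal = W. A non-terminal position is W if it has a move to some L; otherwise it is L.
n=0: no move; the opponent has just taken the last stick and therefore loses → W
n=1: →0(W) only, which is W, so L
n=2: →1(L), so W
n=3: →2(W) only, which is W, so L
n=4: →3(L), so W
n=5: →1(L), so W
n=6: →5(W), 2(W) — all W, so L
n=7: →6(L), so W
n=8: →1(L), so W
n=9: →1(L), so W
n=10: →6(L), so W
n=11: →3(L), so W
n=12: →11(W), 8(W), 5(W), 4(W) — all W, so L
n=13: →12(L), so W
n=14: →6(L), so W
n=15: →14(W), 11(W), 8(W), 7(W) — all W, so L
n=16: →15(L), so W
n=17: →16(W), 13(W), 10(W), 9(W) — all W, so L
n=18: →17(L), so W
n=19: →15(L), so W
n=20: →12(L), so W
n=21: →17(L), so W
n=22: →15(L), so W
n=23: →15(L), so W
n=24: →17(L), so W
n=25: →17(L), so W
n=26: →25(W), 22(W), 19(W), 18(W) — all W, so L
n=27: →26(L), so W
n=28: →27(W), 24(W), 21(W), 20(W) — all W, so L
n=29: →28(L), so W
n=30: →26(L), so W
n=31: →30(W), 27(W), 24(W), 23(W) — all W, so L
n=32: →31(L), so W
n=33: →26(L), so W
n=34: →26(L), so W
n=35: →31(L), so W
n=36: →28(L), so W
n=37: →36(W), 33(W), 30(W), 29(W) — all W, so L
L entries with 1 ≤ n ≤ 37 (the range starts at n=1): n = 1, 3, 6, 12, 15, 17, 26, 28, 31, 37; that makes 10.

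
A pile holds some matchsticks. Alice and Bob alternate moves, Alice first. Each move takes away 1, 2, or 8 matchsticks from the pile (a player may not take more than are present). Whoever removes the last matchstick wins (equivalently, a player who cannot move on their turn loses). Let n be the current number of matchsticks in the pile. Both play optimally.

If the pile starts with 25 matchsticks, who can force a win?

Alice wins.

Positions with no move are L. A position that does have a move is losing for the player to move precisely when every available move leads to a winning position for the opponent. Fill in the labels:
n=0: no move → L
n=1: can move to 0, which is L ⇒ W
n=2: can move to 0, which is L ⇒ W
n=3: moves to 2(W), 1(W); every one is W ⇒ L
n=4: can move to 3, which is L ⇒ W
n=5: can move to 3, which is L ⇒ W
n=6: moves to 5(W), 4(W); every one is W ⇒ L
n=7: can move to 6, which is L ⇒ W
n=8: can move to 6, which is L ⇒ W
n=9: moves to 8(W), 7(W), 1(W); every one is W ⇒ L
n=10: can move to 9, which is L ⇒ W
n=11: can move to 9, which is L ⇒ W
n=12: moves to 11(W), 10(W), 4(W); every one is W ⇒ L
n=13: can move to 12, which is L ⇒ W
n=14: can move to 12, which is L ⇒ W
n=15: moves to 14(W), 13(W), 7(W); every one is W ⇒ L
n=16: can move to 15, which is L ⇒ W
n=17: can move to 15, which is L ⇒ W
n=18: moves to 17(W), 16(W), 10(W); every one is W ⇒ L
n=19: can move to 18, which is L ⇒ W
n=20: can move to 18, which is L ⇒ W
n=21: moves to 20(W), 19(W), 13(W); every one is W ⇒ L
n=22: can move to 21, which is L ⇒ W
n=23: can move to 21, which is L ⇒ W
n=24: moves to 23(W), 22(W), 16(W); every one is W ⇒ L
n=25: can move to 24, which is L ⇒ W
From 25 Alice can remove 1, leaving 24, reaching an L position.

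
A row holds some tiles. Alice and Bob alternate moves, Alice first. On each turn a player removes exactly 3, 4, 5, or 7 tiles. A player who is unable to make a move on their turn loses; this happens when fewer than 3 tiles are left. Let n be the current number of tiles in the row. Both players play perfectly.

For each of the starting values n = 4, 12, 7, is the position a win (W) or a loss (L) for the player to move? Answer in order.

4: W, 12: L, 7: W

Use the standard recursion: the mover loses at a terminal position; elsewhere, the mover wins exactly when some move hands the opponent an L position.
n=0: no move → L
n=1: no move → L
n=2: no move → L
n=3: W (go to 0, an L position)
n=4: W (go to 1, an L position)
n=5: W (go to 2, an L position)
n=6: W (go to 2, an L position)
n=7: W (go to 2, an L position)
n=8: W (go to 1, an L position)
n=9: W (go to 2, an L position)
n=10: L (options 7(W), 6(W), 5(W), 3(W) are all W)
n=11: L (options 8(W), 7(W), 6(W), 4(W) are all W)
n=12: L (options 9(W), 8(W), 7(W), 5(W) are all W)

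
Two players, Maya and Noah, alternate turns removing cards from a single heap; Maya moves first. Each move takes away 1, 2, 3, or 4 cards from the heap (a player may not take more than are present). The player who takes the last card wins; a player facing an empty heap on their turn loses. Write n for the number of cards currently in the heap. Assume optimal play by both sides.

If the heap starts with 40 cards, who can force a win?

Positions with no move are L. A position that does have a move is losing for the player to move precisely when every available move leads to a winning position for the opponent. Fill in the labels:
n=0: no move → L
n=1: →0(L), so W
n=2: →0(L), so W
n=3: →0(L), so W
n=4: →0(L), so W
n=5: →4(W), 3(W), 2(W), 1(W) — all W, so L
n=6: →5(L), so W
n=7: →5(L), so W
n=8: →5(L), so W
n=9: →5(L), so W
n=10: →9(W), 8(W), 7(W), 6(W) — all W, so L
n=11: →10(L), so W
n=12: →10(L), so W
n=13: →10(L), so W
n=14: →10(L), so W
n=15: →14(W), 13(W), 12(W), 11(W) — all W, so L
n=16: →15(L), so W
n=17: →15(L), so W
n=18: →15(L), so W
n=19: →15(L), so W
n=20: →19(W), 18(W), 17(W), 16(W) — all W, so L
n=21: →20(L), so W
n=22: →20(L), so W
n=23: →20(L), so W
n=24: →20(L), so W
n=25: →24(W), 23(W), 22(W), 21(W) — all W, so L
n=26: →25(L), so W
n=27: →25(L), so W
n=28: →25(L), so W
n=29: →25(L), so W
n=30: →29(W), 28(W), 27(W), 26(W) — all W, so L
n=31: →30(L), so W
n=32: →30(L), so W
n=33: →30(L), so W
n=34: →30(L), so W
n=35: →34(W), 33(W), 32(W), 31(W) — all W, so L
n=36: →35(L), so W
n=37: →35(L), so W
n=38: →35(L), so W
n=39: →35(L), so W
n=40: →39(W), 38(W), 37(W), 36(W) — all W, so L
Every move from 40 reaches a W position, so the mover loses.

Noah wins.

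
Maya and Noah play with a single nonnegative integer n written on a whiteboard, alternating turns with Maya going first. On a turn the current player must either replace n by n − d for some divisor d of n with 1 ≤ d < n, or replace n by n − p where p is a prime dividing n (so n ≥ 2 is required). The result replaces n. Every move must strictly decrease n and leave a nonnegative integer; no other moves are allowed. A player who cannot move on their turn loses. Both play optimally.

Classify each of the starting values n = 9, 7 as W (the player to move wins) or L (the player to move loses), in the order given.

9: L, 7: W

Compute win/loss labels from the base case upward. A position with no move is L. Any other position is W if it can reach an L in one move, else L.
n=0: no move → L
n=1: no move → L
n=2: W (go to 0, an L position)
n=3: W (go to 0, an L position)
n=4: L (options 2(W), 3(W) are all W)
n=5: W (go to 0, an L position)
n=6: W (go to 4, an L position)
n=7: W (go to 0, an L position)
n=8: W (go to 4, an L position)
n=9: L (options 6(W), 8(W) are all W)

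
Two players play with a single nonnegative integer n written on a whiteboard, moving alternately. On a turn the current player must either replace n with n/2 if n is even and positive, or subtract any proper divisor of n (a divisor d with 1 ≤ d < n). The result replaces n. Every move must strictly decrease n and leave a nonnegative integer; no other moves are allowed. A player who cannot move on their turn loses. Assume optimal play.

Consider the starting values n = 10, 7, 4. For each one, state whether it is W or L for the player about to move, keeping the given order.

Use the standard recursion: the mover loses at a terminal position; elsewhere, the mover wins exactly when some move hands the opponent an L position.
n=0: no move → L
n=1: no move → L
n=2: can move to 1, which is L ⇒ W
n=3: the only move is to 2(W), a W ⇒ L
n=4: can move to 3, which is L ⇒ W
n=5: the only move is to 4(W), a W ⇒ L
n=6: can move to 3, which is L ⇒ W
n=7: the only move is to 6(W), a W ⇒ L
n=8: can move to 7, which is L ⇒ W
n=9: moves to 6(W), 8(W); every one is W ⇒ L
n=10: can move to 5, which is L ⇒ W

10: W, 7: L, 4: W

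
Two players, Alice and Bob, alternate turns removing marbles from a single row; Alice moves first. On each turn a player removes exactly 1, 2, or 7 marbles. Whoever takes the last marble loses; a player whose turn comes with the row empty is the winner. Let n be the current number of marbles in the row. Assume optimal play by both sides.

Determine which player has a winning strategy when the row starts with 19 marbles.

Classify positions by backward induction: terminal positions (no move available) are W. From any other position, the mover wins iff some move reaches an L.
n=0: no move; the opponent has just taken the last marble and therefore loses → W
n=1: L (sole option 0(W) is W)
n=2: W (go to 1, an L position)
n=3: W (go to 1, an L position)
n=4: L (options 3(W), 2(W) are all W)
n=5: W (go to 4, an L position)
n=6: W (go to 4, an L position)
n=7: L (options 6(W), 5(W), 0(W) are all W)
n=8: W (go to 7, an L position)
n=9: W (go to 7, an L position)
n=10: L (options 9(W), 8(W), 3(W) are all W)
n=11: W (go to 10, an L position)
n=12: W (go to 10, an L position)
n=13: L (options 12(W), 11(W), 6(W) are all W)
n=14: W (go to 13, an L position)
n=15: W (go to 13, an L position)
n=16: L (options 15(W), 14(W), 9(W) are all W)
n=17: W (go to 16, an L position)
n=18: W (go to 16, an L position)
n=19: L (options 18(W), 17(W), 12(W) are all W)
The starting position 19 is L: whatever Alice does, the opponent receives a W position.

Bob wins.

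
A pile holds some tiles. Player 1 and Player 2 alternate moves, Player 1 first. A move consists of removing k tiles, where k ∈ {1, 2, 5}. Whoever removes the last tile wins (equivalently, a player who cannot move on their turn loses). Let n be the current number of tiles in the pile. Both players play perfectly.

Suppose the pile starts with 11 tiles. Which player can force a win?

Player 1 wins.

Use the standard recursion: the mover loses at a terminal position; elsewhere, the mover wins exactly when some move hands the opponent an L position.
n=0: no move → L
n=1: →0(L), so W
n=2: →0(L), so W
n=3: →2(W), 1(W) — all W, so L
n=4: →3(L), so W
n=5: →3(L), so W
n=6: →5(W), 4(W), 1(W) — all W, so L
n=7: →6(L), so W
n=8: →6(L), so W
n=9: →8(W), 7(W), 4(W) — all W, so L
n=10: →9(L), so W
n=11: →9(L), so W
From 11 Player 1 can remove 2, leaving 9, reaching an L position.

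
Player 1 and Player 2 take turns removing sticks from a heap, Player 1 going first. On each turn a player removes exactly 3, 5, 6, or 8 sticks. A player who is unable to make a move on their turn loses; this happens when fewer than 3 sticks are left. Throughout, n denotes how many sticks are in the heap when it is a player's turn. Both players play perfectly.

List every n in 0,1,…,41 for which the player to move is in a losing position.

0, 1, 2, 11, 12, 13, 22, 23, 24, 33, 34, 35

Label each position W (a win for the player to move) or L (a loss). A position with no legal move is L; any other position is W exactly when some move reaches an L, and L when every move reaches a W.
n=0: no move → L
n=1: no move → L
n=2: no move → L
n=3: reaches L-position 0 → W
n=4: reaches L-position 1 → W
n=5: reaches L-position 2 → W
n=6: reaches L-position 1 → W
n=7: reaches L-position 2 → W
n=8: reaches L-position 2 → W
n=9: reaches L-position 1 → W
n=10: reaches L-position 2 → W
n=11: only reaches 8(W), 6(W), 5(W), 3(W), all W → L
n=12: only reaches 9(W), 7(W), 6(W), 4(W), all W → L
n=13: only reaches 10(W), 8(W), 7(W), 5(W), all W → L
n=14: reaches L-position 11 → W
n=15: reaches L-position 12 → W
n=16: reaches L-position 13 → W
n=17: reaches L-position 12 → W
n=18: reaches L-position 13 → W
n=19: reaches L-position 13 → W
n=20: reaches L-position 12 → W
n=21: reaches L-position 13 → W
n=22: only reaches 19(W), 17(W), 16(W), 14(W), all W → L
n=23: only reaches 20(W), 18(W), 17(W), 15(W), all W → L
n=24: only reaches 21(W), 19(W), 18(W), 16(W), all W → L
n=25: reaches L-position 22 → W
n=26: reaches L-position 23 → W
n=27: reaches L-position 24 → W
n=28: reaches L-position 23 → W
n=29: reaches L-position 24 → W
n=30: reaches L-position 24 → W
n=31: reaches L-position 23 → W
n=32: reaches L-position 24 → W
n=33: only reaches 30(W), 28(W), 27(W), 25(W), all W → L
n=34: only reaches 31(W), 29(W), 28(W), 26(W), all W → L
n=35: only reaches 32(W), 30(W), 29(W), 27(W), all W → L
n=36: reaches L-position 33 → W
n=37: reaches L-position 34 → W
n=38: reaches L-position 35 → W
n=39: reaches L-position 34 → W
n=40: reaches L-position 35 → W
n=41: reaches L-position 35 → W
The losing starting values of n are exactly the entries labelled L in this table (12 of them).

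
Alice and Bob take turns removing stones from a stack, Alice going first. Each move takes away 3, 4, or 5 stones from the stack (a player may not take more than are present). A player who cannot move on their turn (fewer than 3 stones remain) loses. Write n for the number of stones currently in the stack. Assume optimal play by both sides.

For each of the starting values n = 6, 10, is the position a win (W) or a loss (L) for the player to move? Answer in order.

6: W, 10: L

Classify positions by backward induction: terminal positions (no move available) are L. From any other position, the mover wins iff some move reaches an L.
n=0: no move → L
n=1: no move → L
n=2: no move → L
n=3: reaches L-position 0 → W
n=4: reaches L-position 1 → W
n=5: reaches L-position 2 → W
n=6: reaches L-position 2 → W
n=7: reaches L-position 2 → W
n=8: only reaches 5(W), 4(W), 3(W), all W → L
n=9: only reaches 6(W), 5(W), 4(W), all W → L
n=10: only reaches 7(W), 6(W), 5(W), all W → L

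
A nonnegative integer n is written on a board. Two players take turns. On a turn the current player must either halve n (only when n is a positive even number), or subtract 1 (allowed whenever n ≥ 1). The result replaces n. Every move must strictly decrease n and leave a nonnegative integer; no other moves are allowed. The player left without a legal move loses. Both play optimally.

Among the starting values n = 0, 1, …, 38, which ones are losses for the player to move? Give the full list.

0, 2, 5, 7, 9, 11, 13, 15, 17, 19, 21, 23, 25, 27, 29, 31, 33, 35, 37

Build the W/L table. Terminal = L. A non-terminal position is W if it has a move to some L; otherwise it is L.
n=0: no move → L
n=1: →0(L), so W
n=2: →1(W) only, which is W, so L
n=3: →2(L), so W
n=4: →2(L), so W
n=5: →4(W) only, which is W, so L
n=6: →5(L), so W
n=7: →6(W) only, which is W, so L
n=8: →7(L), so W
n=9: →8(W) only, which is W, so L
n=10: →5(L), so W
n=11: →10(W) only, which is W, so L
n=12: →11(L), so W
n=13: →12(W) only, which is W, so L
n=14: →7(L), so W
n=15: →14(W) only, which is W, so L
n=16: →15(L), so W
n=17: →16(W) only, which is W, so L
n=18: →9(L), so W
n=19: →18(W) only, which is W, so L
n=20: →19(L), so W
n=21: →20(W) only, which is W, so L
n=22: →11(L), so W
n=23: →22(W) only, which is W, so L
n=24: →23(L), so W
n=25: →24(W) only, which is W, so L
n=26: →13(L), so W
n=27: →26(W) only, which is W, so L
n=28: →27(L), so W
n=29: →28(W) only, which is W, so L
n=30: →15(L), so W
n=31: →30(W) only, which is W, so L
n=32: →31(L), so W
n=33: →32(W) only, which is W, so L
n=34: →17(L), so W
n=35: →34(W) only, which is W, so L
n=36: →35(L), so W
n=37: →36(W) only, which is W, so L
n=38: →19(L), so W
Reading off the rows marked L gives the requested list; there are 19 such values of n.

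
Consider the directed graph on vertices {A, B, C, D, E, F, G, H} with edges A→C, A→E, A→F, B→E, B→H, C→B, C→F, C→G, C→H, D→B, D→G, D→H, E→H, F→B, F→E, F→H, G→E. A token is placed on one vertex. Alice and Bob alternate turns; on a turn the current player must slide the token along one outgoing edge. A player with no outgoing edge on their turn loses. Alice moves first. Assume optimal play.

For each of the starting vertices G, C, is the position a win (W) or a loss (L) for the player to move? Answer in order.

G: L, C: W

Compute win/loss labels from the base case upward. A position with no move is L. Any other position is W if it can reach an L in one move, else L.
Every edge goes from a vertex to one that appears earlier in the order H, E, B, F, G, C, D, A, so processing vertices in that order labels each vertex after all of its successors.
H: no outgoing edge → L
E: can move to H, which is L ⇒ W
B: can move to H, which is L ⇒ W
F: can move to H, which is L ⇒ W
G: the only move is to E(W), a W ⇒ L
C: can move to G, which is L ⇒ W
D: can move to G, which is L ⇒ W
A: moves to C(W), F(W), E(W); every one is W ⇒ L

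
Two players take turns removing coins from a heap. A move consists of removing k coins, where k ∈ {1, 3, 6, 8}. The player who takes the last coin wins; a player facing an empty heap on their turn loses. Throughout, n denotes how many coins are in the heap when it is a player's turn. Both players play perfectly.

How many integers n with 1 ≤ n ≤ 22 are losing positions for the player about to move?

Label each position W (a win for the player to move) or L (a loss). A position with no legal move is L; any other position is W exactly when some move reaches an L, and L when every move reaches a W.
n=0: no move → L
n=1: →0(L), so W
n=2: →1(W) only, which is W, so L
n=3: →2(L), so W
n=4: →3(W), 1(W) — all W, so L
n=5: →4(L), so W
n=6: →0(L), so W
n=7: →4(L), so W
n=8: →2(L), so W
n=9: →8(W), 6(W), 3(W), 1(W) — all W, so L
n=10: →9(L), so W
n=11: →10(W), 8(W), 5(W), 3(W) — all W, so L
n=12: →11(L), so W
n=13: →12(W), 10(W), 7(W), 5(W) — all W, so L
n=14: →13(L), so W
n=15: →9(L), so W
n=16: →13(L), so W
n=17: →11(L), so W
n=18: →17(W), 15(W), 12(W), 10(W) — all W, so L
n=19: →18(L), so W
n=20: →19(W), 17(W), 14(W), 12(W) — all W, so L
n=21: →20(L), so W
n=22: →21(W), 19(W), 16(W), 14(W) — all W, so L
L entries with 1 ≤ n ≤ 22 (n=0 is outside the asked range and is not counted): n = 2, 4, 9, 11, 13, 18, 20, 22; that makes 8.

8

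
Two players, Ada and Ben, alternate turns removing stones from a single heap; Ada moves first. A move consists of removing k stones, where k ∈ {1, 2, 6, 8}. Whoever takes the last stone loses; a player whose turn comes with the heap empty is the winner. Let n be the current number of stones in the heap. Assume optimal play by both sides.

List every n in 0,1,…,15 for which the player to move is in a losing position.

1, 4, 8, 11, 15

Use the standard recursion: the mover wins at a terminal position; elsewhere, the mover wins exactly when some move hands the opponent an L position.
n=0: no move; the opponent has just taken the last stone and therefore loses → W
n=1: L (sole option 0(W) is W)
n=2: W (go to 1, an L position)
n=3: W (go to 1, an L position)
n=4: L (options 3(W), 2(W) are all W)
n=5: W (go to 4, an L position)
n=6: W (go to 4, an L position)
n=7: W (go to 1, an L position)
n=8: L (options 7(W), 6(W), 2(W), 0(W) are all W)
n=9: W (go to 8, an L position)
n=10: W (go to 8, an L position)
n=11: L (options 10(W), 9(W), 5(W), 3(W) are all W)
n=12: W (go to 11, an L position)
n=13: W (go to 11, an L position)
n=14: W (go to 8, an L position)
n=15: L (options 14(W), 13(W), 9(W), 7(W) are all W)
Reading off the rows marked L gives the requested list; there are 5 such values of n.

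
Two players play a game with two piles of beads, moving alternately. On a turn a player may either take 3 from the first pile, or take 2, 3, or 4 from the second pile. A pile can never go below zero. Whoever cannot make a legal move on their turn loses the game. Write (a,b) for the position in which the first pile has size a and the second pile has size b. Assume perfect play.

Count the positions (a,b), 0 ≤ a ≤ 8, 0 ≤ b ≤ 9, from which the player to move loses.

Label each position W (a win for the player to move) or L (a loss). A position with no legal move is L; any other position is W exactly when some move reaches an L, and L when every move reaches a W.
Every move lowers a or b (never raises either), so fill the grid row by row in increasing a, and left to right within a row: each cell's successors are then already labelled.
      b=0  b=1  b=2  b=3  b=4  b=5  b=6  b=7  b=8  b=9
a=0:    L    L    W    W    W    W    L    L    W    W
a=1:    L    L    W    W    W    W    L    L    W    W
a=2:    L    L    W    W    W    W    L    L    W    W
a=3:    W    W    L    L    W    W    W    W    L    L
a=4:    W    W    L    L    W    W    W    W    L    L
a=5:    W    W    L    L    W    W    W    W    L    L
a=6:    L    L    W    W    W    W    L    L    W    W
a=7:    L    L    W    W    W    W    L    L    W    W
a=8:    L    L    W    W    W    W    L    L    W    W
Cells with no legal move (terminal, hence L): (0,0), (0,1), (1,0), (1,1), (2,0), (2,1).
The remaining L cells, each justified by listing all of its moves:
(0,6): only reaches (0,4)(W), (0,3)(W), (0,2)(W), all W → L
(0,7): only reaches (0,5)(W), (0,4)(W), (0,3)(W), all W → L
(1,6): only reaches (1,4)(W), (1,3)(W), (1,2)(W), all W → L
(1,7): only reaches (1,5)(W), (1,4)(W), (1,3)(W), all W → L
(2,6): only reaches (2,4)(W), (2,3)(W), (2,2)(W), all W → L
(2,7): only reaches (2,5)(W), (2,4)(W), (2,3)(W), all W → L
(3,2): only reaches (0,2)(W), (3,0)(W), all W → L
(3,3): only reaches (0,3)(W), (3,1)(W), (3,0)(W), all W → L
(3,8): only reaches (0,8)(W), (3,6)(W), (3,5)(W), (3,4)(W), all W → L
(3,9): only reaches (0,9)(W), (3,7)(W), (3,6)(W), (3,5)(W), all W → L
(4,2): only reaches (1,2)(W), (4,0)(W), all W → L
(4,3): only reaches (1,3)(W), (4,1)(W), (4,0)(W), all W → L
(4,8): only reaches (1,8)(W), (4,6)(W), (4,5)(W), (4,4)(W), all W → L
(4,9): only reaches (1,9)(W), (4,7)(W), (4,6)(W), (4,5)(W), all W → L
(5,2): only reaches (2,2)(W), (5,0)(W), all W → L
(5,3): only reaches (2,3)(W), (5,1)(W), (5,0)(W), all W → L
(5,8): only reaches (2,8)(W), (5,6)(W), (5,5)(W), (5,4)(W), all W → L
(5,9): only reaches (2,9)(W), (5,7)(W), (5,6)(W), (5,5)(W), all W → L
(6,0): only reaches (3,0)(W), which is W → L
(6,1): only reaches (3,1)(W), which is W → L
(6,6): only reaches (3,6)(W), (6,4)(W), (6,3)(W), (6,2)(W), all W → L
(6,7): only reaches (3,7)(W), (6,5)(W), (6,4)(W), (6,3)(W), all W → L
(7,0): only reaches (4,0)(W), which is W → L
(7,1): only reaches (4,1)(W), which is W → L
(7,6): only reaches (4,6)(W), (7,4)(W), (7,3)(W), (7,2)(W), all W → L
(7,7): only reaches (4,7)(W), (7,5)(W), (7,4)(W), (7,3)(W), all W → L
(8,0): only reaches (5,0)(W), which is W → L
(8,1): only reaches (5,1)(W), which is W → L
(8,6): only reaches (5,6)(W), (8,4)(W), (8,3)(W), (8,2)(W), all W → L
(8,7): only reaches (5,7)(W), (8,5)(W), (8,4)(W), (8,3)(W), all W → L
Every other cell has at least one move into one of the L cells above, so it is W.
L cells per row: a=0: 4, a=1: 4, a=2: 4, a=3: 4, a=4: 4, a=5: 4, a=6: 4, a=7: 4, a=8: 4; total 36.

36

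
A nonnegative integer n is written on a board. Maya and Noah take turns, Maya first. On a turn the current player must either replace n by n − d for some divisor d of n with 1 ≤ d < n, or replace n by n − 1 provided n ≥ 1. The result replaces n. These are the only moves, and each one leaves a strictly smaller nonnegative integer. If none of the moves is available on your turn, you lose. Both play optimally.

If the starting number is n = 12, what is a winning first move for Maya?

Move to 9.

Classify positions by backward induction: terminal positions (no move available) are L. From any other position, the mover wins iff some move reaches an L.
n=0: no move → L
n=1: W (go to 0, an L position)
n=2: L (sole option 1(W) is W)
n=3: W (go to 2, an L position)
n=4: W (go to 2, an L position)
n=5: L (sole option 4(W) is W)
n=6: W (go to 5, an L position)
n=7: L (sole option 6(W) is W)
n=8: W (go to 7, an L position)
n=9: L (options 6(W), 8(W) are all W)
n=10: W (go to 5, an L position)
n=11: L (sole option 10(W) is W)
n=12: W (go to 9, an L position)
From 12, the L positions reachable in one move are: 9, 11. Any move reaching one of these is winning.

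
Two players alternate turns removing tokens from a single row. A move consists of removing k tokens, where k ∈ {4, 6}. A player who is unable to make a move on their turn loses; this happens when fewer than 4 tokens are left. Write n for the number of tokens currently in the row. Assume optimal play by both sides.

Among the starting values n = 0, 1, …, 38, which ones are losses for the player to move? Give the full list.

0, 1, 2, 3, 10, 11, 12, 13, 20, 21, 22, 23, 30, 31, 32, 33

Classify positions by backward induction: terminal positions (no move available) are L. From any other position, the mover wins iff some move reaches an L.
n=0: no move → L
n=1: no move → L
n=2: no move → L
n=3: no move → L
n=4: W (go to 0, an L position)
n=5: W (go to 1, an L position)
n=6: W (go to 2, an L position)
n=7: W (go to 3, an L position)
n=8: W (go to 2, an L position)
n=9: W (go to 3, an L position)
n=10: L (options 6(W), 4(W) are all W)
n=11: L (options 7(W), 5(W) are all W)
n=12: L (options 8(W), 6(W) are all W)
n=13: L (options 9(W), 7(W) are all W)
n=14: W (go to 10, an L position)
n=15: W (go to 11, an L position)
n=16: W (go to 12, an L position)
n=17: W (go to 13, an L position)
n=18: W (go to 12, an L position)
n=19: W (go to 13, an L position)
n=20: L (options 16(W), 14(W) are all W)
n=21: L (options 17(W), 15(W) are all W)
n=22: L (options 18(W), 16(W) are all W)
n=23: L (options 19(W), 17(W) are all W)
n=24: W (go to 20, an L position)
n=25: W (go to 21, an L position)
n=26: W (go to 22, an L position)
n=27: W (go to 23, an L position)
n=28: W (go to 22, an L position)
n=29: W (go to 23, an L position)
n=30: L (options 26(W), 24(W) are all W)
n=31: L (options 27(W), 25(W) are all W)
n=32: L (options 28(W), 26(W) are all W)
n=33: L (options 29(W), 27(W) are all W)
n=34: W (go to 30, an L position)
n=35: W (go to 31, an L position)
n=36: W (go to 32, an L position)
n=37: W (go to 33, an L position)
n=38: W (go to 32, an L position)
The losing starting values of n are exactly the entries labelled L in this table (16 of them).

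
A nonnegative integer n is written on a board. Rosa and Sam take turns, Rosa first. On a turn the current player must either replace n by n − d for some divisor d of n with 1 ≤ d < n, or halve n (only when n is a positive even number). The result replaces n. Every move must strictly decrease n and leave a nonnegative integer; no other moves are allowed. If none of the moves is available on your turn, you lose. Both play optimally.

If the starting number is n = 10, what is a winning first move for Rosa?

Work bottom-up. With no move the player to move loses. Otherwise the position is W if at least one move leads to an L position for the opponent, and L if every move leads to a W.
n=0: no move → L
n=1: no move → L
n=2: can move to 1, which is L ⇒ W
n=3: the only move is to 2(W), a W ⇒ L
n=4: can move to 3, which is L ⇒ W
n=5: the only move is to 4(W), a W ⇒ L
n=6: can move to 3, which is L ⇒ W
n=7: the only move is to 6(W), a W ⇒ L
n=8: can move to 7, which is L ⇒ W
n=9: moves to 6(W), 8(W); every one is W ⇒ L
n=10: can move to 5, which is L ⇒ W
From 10, the L positions reachable in one move are: 5, 9. Any move reaching one of these is winning.

Move to 5.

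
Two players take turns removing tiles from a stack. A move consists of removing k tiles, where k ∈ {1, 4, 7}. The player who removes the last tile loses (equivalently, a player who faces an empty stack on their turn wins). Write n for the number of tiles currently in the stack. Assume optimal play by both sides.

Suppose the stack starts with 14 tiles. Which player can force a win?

The second player wins.

Compute win/loss labels from the base case upward. A position with no move is W. Any other position is W if it can reach an L in one move, else L.
n=0: no move; the opponent has just taken the last tile and therefore loses → W
n=1: →0(W) only, which is W, so L
n=2: →1(L), so W
n=3: →2(W) only, which is W, so L
n=4: →3(L), so W
n=5: →1(L), so W
n=6: →5(W), 2(W) — all W, so L
n=7: →6(L), so W
n=8: →1(L), so W
n=9: →8(W), 5(W), 2(W) — all W, so L
n=10: →9(L), so W
n=11: →10(W), 7(W), 4(W) — all W, so L
n=12: →11(L), so W
n=13: →9(L), so W
n=14: →13(W), 10(W), 7(W) — all W, so L
Every move from 14 reaches a W position, so the mover loses.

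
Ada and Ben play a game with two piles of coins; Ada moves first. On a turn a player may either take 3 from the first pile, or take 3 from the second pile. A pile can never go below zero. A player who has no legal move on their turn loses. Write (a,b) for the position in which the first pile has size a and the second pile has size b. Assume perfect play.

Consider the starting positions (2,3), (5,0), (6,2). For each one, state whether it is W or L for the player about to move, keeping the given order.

(2,3): W, (5,0): W, (6,2): L

Use the standard recursion: the mover loses at a terminal position; elsewhere, the mover wins exactly when some move hands the opponent an L position.
No move ever increases a pile, so every position that can arise here has a ≤ 6 and b ≤ 3; it is enough to label the cells with 0 ≤ a ≤ 6 and 0 ≤ b ≤ 3.
Every move lowers a or b (never raises either), so fill the grid row by row in increasing a, and left to right within a row: each cell's successors are then already labelled.
      b=0  b=1  b=2  b=3
a=0:    L    L    L    W
a=1:    L    L    L    W
a=2:    L    L    L    W
a=3:    W    W    W    L
a=4:    W    W    W    L
a=5:    W    W    W    L
a=6:    L    L    L    W
Cells with no legal move (terminal, hence L): (0,0), (0,1), (0,2), (1,0), (1,1), (1,2), (2,0), (2,1), (2,2).
The remaining L cells, each justified by listing all of its moves:
(3,3): →(0,3)(W), (3,0)(W) — all W, so L
(4,3): →(1,3)(W), (4,0)(W) — all W, so L
(5,3): →(2,3)(W), (5,0)(W) — all W, so L
(6,0): →(3,0)(W) only, which is W, so L
(6,1): →(3,1)(W) only, which is W, so L
(6,2): →(3,2)(W) only, which is W, so L
Every other cell has at least one move into one of the L cells above, so it is W.
(2,3): the move to (2,0) reaches an L cell, so W
(5,0): the move to (2,0) reaches an L cell, so W
(6,2): one of the L cells justified above, so L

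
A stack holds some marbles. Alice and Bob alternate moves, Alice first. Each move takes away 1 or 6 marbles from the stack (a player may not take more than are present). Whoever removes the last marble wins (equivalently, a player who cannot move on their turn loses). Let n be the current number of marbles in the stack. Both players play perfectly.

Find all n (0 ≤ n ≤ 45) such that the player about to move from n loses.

Compute win/loss labels from the base case upward. A position with no move is L. Any other position is W if it can reach an L in one move, else L.
n=0: no move → L
n=1: →0(L), so W
n=2: →1(W) only, which is W, so L
n=3: →2(L), so W
n=4: →3(W) only, which is W, so L
n=5: →4(L), so W
n=6: →0(L), so W
n=7: →6(W), 1(W) — all W, so L
n=8: →7(L), so W
n=9: →8(W), 3(W) — all W, so L
n=10: →9(L), so W
n=11: →10(W), 5(W) — all W, so L
n=12: →11(L), so W
n=13: →7(L), so W
n=14: →13(W), 8(W) — all W, so L
n=15: →14(L), so W
n=16: →15(W), 10(W) — all W, so L
n=17: →16(L), so W
n=18: →17(W), 12(W) — all W, so L
n=19: →18(L), so W
n=20: →14(L), so W
n=21: →20(W), 15(W) — all W, so L
n=22: →21(L), so W
n=23: →22(W), 17(W) — all W, so L
n=24: →23(L), so W
n=25: →24(W), 19(W) — all W, so L
n=26: →25(L), so W
n=27: →21(L), so W
n=28: →27(W), 22(W) — all W, so L
n=29: →28(L), so W
n=30: →29(W), 24(W) — all W, so L
n=31: →30(L), so W
n=32: →31(W), 26(W) — all W, so L
n=33: →32(L), so W
n=34: →28(L), so W
n=35: →34(W), 29(W) — all W, so L
n=36: →35(L), so W
n=37: →36(W), 31(W) — all W, so L
n=38: →37(L), so W
n=39: →38(W), 33(W) — all W, so L
n=40: →39(L), so W
n=41: →35(L), so W
n=42: →41(W), 36(W) — all W, so L
n=43: →42(L), so W
n=44: →43(W), 38(W) — all W, so L
n=45: →44(L), so W
Reading off the rows marked L gives the requested list; there are 20 such values of n.

0, 2, 4, 7, 9, 11, 14, 16, 18, 21, 23, 25, 28, 30, 32, 35, 37, 39, 42, 44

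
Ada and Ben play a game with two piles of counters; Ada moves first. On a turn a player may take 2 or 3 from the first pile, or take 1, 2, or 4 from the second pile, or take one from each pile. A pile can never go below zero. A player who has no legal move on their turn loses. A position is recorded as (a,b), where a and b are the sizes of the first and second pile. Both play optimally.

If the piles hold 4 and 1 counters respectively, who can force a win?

Ben wins.

Positions with no move are L. A position that does have a move is losing for the player to move precisely when every available move leads to a winning position for the opponent. Fill in the labels:
No move ever increases a pile, so every position that can arise here has a ≤ 4 and b ≤ 1; it is enough to label the cells with 0 ≤ a ≤ 4 and 0 ≤ b ≤ 1.
Every move lowers a or b (never raises either), so fill the grid row by row in increasing a, and left to right within a row: each cell's successors are then already labelled.
      b=0  b=1
a=0:    L    W
a=1:    L    W
a=2:    W    W
a=3:    W    L
a=4:    W    L
Cells with no legal move (terminal, hence L): (0,0), (1,0).
The remaining L cells, each justified by listing all of its moves:
(3,1): only reaches (1,1)(W), (0,1)(W), (3,0)(W), (2,0)(W), all W → L
(4,1): only reaches (2,1)(W), (1,1)(W), (4,0)(W), (3,0)(W), all W → L
Every other cell has at least one move into one of the L cells above, so it is W.
Every move from (4,1) reaches a W position, so the mover loses.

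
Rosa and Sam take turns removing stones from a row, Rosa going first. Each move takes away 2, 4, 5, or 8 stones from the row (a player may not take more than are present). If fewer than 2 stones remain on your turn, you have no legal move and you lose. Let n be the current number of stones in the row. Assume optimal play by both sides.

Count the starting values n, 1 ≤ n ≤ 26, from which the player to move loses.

8

Build the W/L table. Terminal = L. A non-terminal position is W if it has a move to some L; otherwise it is L.
n=0: no move → L
n=1: no move → L
n=2: reaches L-position 0 → W
n=3: reaches L-position 1 → W
n=4: reaches L-position 0 → W
n=5: reaches L-position 1 → W
n=6: reaches L-position 1 → W
n=7: only reaches 5(W), 3(W), 2(W), all W → L
n=8: reaches L-position 0 → W
n=9: reaches L-position 7 → W
n=10: only reaches 8(W), 6(W), 5(W), 2(W), all W → L
n=11: reaches L-position 7 → W
n=12: reaches L-position 10 → W
n=13: only reaches 11(W), 9(W), 8(W), 5(W), all W → L
n=14: reaches L-position 10 → W
n=15: reaches L-position 13 → W
n=16: only reaches 14(W), 12(W), 11(W), 8(W), all W → L
n=17: reaches L-position 13 → W
n=18: reaches L-position 16 → W
n=19: only reaches 17(W), 15(W), 14(W), 11(W), all W → L
n=20: reaches L-position 16 → W
n=21: reaches L-position 19 → W
n=22: only reaches 20(W), 18(W), 17(W), 14(W), all W → L
n=23: reaches L-position 19 → W
n=24: reaches L-position 22 → W
n=25: only reaches 23(W), 21(W), 20(W), 17(W), all W → L
n=26: reaches L-position 22 → W
L entries with 1 ≤ n ≤ 26 (n=0 is outside the asked range and is not counted): n = 1, 7, 10, 13, 16, 19, 22, 25; that makes 8.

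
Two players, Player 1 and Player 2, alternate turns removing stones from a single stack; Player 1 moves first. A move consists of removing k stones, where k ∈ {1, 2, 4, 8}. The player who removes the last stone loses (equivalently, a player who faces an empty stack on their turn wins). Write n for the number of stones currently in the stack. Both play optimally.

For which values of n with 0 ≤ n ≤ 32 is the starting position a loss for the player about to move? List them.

1, 4, 7, 10, 13, 16, 19, 22, 25, 28, 31

Positions with no move are W. A position that does have a move is losing for the player to move precisely when every available move leads to a winning position for the opponent. Fill in the labels:
n=0: no move; the opponent has just taken the last stone and therefore loses → W
n=1: only reaches 0(W), which is W → L
n=2: reaches L-position 1 → W
n=3: reaches L-position 1 → W
n=4: only reaches 3(W), 2(W), 0(W), all W → L
n=5: reaches L-position 4 → W
n=6: reaches L-position 4 → W
n=7: only reaches 6(W), 5(W), 3(W), all W → L
n=8: reaches L-position 7 → W
n=9: reaches L-position 7 → W
n=10: only reaches 9(W), 8(W), 6(W), 2(W), all W → L
n=11: reaches L-position 10 → W
n=12: reaches L-position 10 → W
n=13: only reaches 12(W), 11(W), 9(W), 5(W), all W → L
n=14: reaches L-position 13 → W
n=15: reaches L-position 13 → W
n=16: only reaches 15(W), 14(W), 12(W), 8(W), all W → L
n=17: reaches L-position 16 → W
n=18: reaches L-position 16 → W
n=19: only reaches 18(W), 17(W), 15(W), 11(W), all W → L
n=20: reaches L-position 19 → W
n=21: reaches L-position 19 → W
n=22: only reaches 21(W), 20(W), 18(W), 14(W), all W → L
n=23: reaches L-position 22 → W
n=24: reaches L-position 22 → W
n=25: only reaches 24(W), 23(W), 21(W), 17(W), all W → L
n=26: reaches L-position 25 → W
n=27: reaches L-position 25 → W
n=28: only reaches 27(W), 26(W), 24(W), 20(W), all W → L
n=29: reaches L-position 28 → W
n=30: reaches L-position 28 → W
n=31: only reaches 30(W), 29(W), 27(W), 23(W), all W → L
n=32: reaches L-position 31 → W
The losing starting values of n are exactly the entries labelled L in this table (11 of them).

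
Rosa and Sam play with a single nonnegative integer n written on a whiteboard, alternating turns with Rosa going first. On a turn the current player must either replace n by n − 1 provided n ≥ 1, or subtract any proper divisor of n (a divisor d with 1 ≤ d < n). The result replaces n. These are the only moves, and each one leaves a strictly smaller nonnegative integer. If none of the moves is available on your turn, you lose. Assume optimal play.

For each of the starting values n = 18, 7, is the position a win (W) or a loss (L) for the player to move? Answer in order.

Compute win/loss labels from the base case upward. A position with no move is L. Any other position is W if it can reach an L in one move, else L.
n=0: no move → L
n=1: can move to 0, which is L ⇒ W
n=2: the only move is to 1(W), a W ⇒ L
n=3: can move to 2, which is L ⇒ W
n=4: can move to 2, which is L ⇒ W
n=5: the only move is to 4(W), a W ⇒ L
n=6: can move to 5, which is L ⇒ W
n=7: the only move is to 6(W), a W ⇒ L
n=8: can move to 7, which is L ⇒ W
n=9: moves to 6(W), 8(W); every one is W ⇒ L
n=10: can move to 5, which is L ⇒ W
n=11: the only move is to 10(W), a W ⇒ L
n=12: can move to 9, which is L ⇒ W
n=13: the only move is to 12(W), a W ⇒ L
n=14: can move to 7, which is L ⇒ W
n=15: moves to 10(W), 12(W), 14(W); every one is W ⇒ L
n=16: can move to 15, which is L ⇒ W
n=17: the only move is to 16(W), a W ⇒ L
n=18: can move to 9, which is L ⇒ W

18: W, 7: L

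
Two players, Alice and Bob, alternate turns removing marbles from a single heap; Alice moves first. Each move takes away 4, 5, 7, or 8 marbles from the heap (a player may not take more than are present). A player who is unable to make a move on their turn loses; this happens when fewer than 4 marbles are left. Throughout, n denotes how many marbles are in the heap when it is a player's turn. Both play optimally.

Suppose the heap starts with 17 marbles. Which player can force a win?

Compute win/loss labels from the base case upward. A position with no move is L. Any other position is W if it can reach an L in one move, else L.
n=0: no move → L
n=1: no move → L
n=2: no move → L
n=3: no move → L
n=4: can move to 0, which is L ⇒ W
n=5: can move to 1, which is L ⇒ W
n=6: can move to 2, which is L ⇒ W
n=7: can move to 3, which is L ⇒ W
n=8: can move to 3, which is L ⇒ W
n=9: can move to 2, which is L ⇒ W
n=10: can move to 3, which is L ⇒ W
n=11: can move to 3, which is L ⇒ W
n=12: moves to 8(W), 7(W), 5(W), 4(W); every one is W ⇒ L
n=13: moves to 9(W), 8(W), 6(W), 5(W); every one is W ⇒ L
n=14: moves to 10(W), 9(W), 7(W), 6(W); every one is W ⇒ L
n=15: moves to 11(W), 10(W), 8(W), 7(W); every one is W ⇒ L
n=16: can move to 12, which is L ⇒ W
n=17: can move to 13, which is L ⇒ W
From 17 Alice can remove 4, leaving 13, reaching an L position.

Alice wins.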